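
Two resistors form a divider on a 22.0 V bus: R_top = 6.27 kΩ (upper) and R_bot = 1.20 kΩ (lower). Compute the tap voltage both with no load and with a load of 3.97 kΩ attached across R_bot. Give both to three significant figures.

Unloaded: 3.53 V; loaded: 2.82 V

Open-circuit: V = 22.0 × 1.20/(6.27 + 1.20) = 3.53 V.
With the load, R_bot becomes R_bot‖R_L = 0.9215 kΩ, so V = 22.0 × 0.9215/7.191 = 2.82 V.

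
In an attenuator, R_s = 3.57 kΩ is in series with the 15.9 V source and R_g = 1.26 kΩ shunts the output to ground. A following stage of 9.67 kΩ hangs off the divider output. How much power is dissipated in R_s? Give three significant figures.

P ≈ 41.1 mW

Total resistance from the source is R_s + (R_g‖R_L) = 4.685 kΩ, so I = 15.9/4.685 kΩ = 3.394 mA.
P = I²·R_s = (3.394 mA)² × 3.57 kΩ = 41.1 mW.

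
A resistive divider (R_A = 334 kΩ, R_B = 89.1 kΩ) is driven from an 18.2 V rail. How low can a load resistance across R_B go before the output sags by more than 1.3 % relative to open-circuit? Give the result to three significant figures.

Output resistance R_th = R_A‖R_B = (334 × 89.1)/423.1 = 70.34 kΩ.
The fractional drop is R_th/(R_th + R_L); requiring this ≤ 0.0130 gives R_L ≥ R_th(1/0.0130 − 1) = 70.34 × 75.92 = 5.34 MΩ.

R_L(min) ≈ 5.34 MΩ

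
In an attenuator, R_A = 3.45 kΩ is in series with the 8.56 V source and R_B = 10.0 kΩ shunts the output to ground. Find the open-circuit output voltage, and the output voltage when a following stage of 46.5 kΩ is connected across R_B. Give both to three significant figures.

Open-circuit: V = 8.56 × 10.0/(3.45 + 10.0) = 6.36 V.
With the load, R_B becomes R_B‖R_L = 8.230 kΩ, so V = 8.56 × 8.230/11.68 = 6.03 V.

Unloaded: 6.36 V; loaded: 6.03 V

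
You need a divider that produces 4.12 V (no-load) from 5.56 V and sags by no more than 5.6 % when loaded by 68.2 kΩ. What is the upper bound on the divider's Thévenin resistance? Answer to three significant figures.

Loading drop = R_th/(R_th + R_L) ≤ 0.0560, so R_th ≤ R_L · ε/(1−ε) = 68.2 kΩ × 0.0560/0.9440 = 4.05 kΩ.
(Any R1, R2 with R2/(R1+R2) = 0.741 and R1‖R2 ≤ 4.05 kΩ will meet the spec.)

R_th ≤ 4.05 kΩ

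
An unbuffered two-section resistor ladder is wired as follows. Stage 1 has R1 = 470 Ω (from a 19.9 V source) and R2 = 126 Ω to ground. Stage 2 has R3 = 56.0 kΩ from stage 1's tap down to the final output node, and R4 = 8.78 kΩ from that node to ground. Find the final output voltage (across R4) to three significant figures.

Stage 2 presents R3+R4 = 64780 Ω as a load on stage 1's tap.
Stage 1's lower leg becomes R2‖(R3+R4) = 125.8 Ω, so V_mid = 19.9 × 125.8/595.8 = 4.201 V.
Stage 2 is itself unloaded: V_out = V_mid × R4/(R3+R4) = 4.201 × 8780/64780 = 0.569 V.

V_out ≈ 0.569 V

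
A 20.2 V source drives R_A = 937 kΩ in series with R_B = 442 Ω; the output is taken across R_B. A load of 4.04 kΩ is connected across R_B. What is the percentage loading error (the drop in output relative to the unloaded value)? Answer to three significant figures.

Unloaded V = 20.2 × 442/937400 = 0.0095242 V.
Loaded: R_B‖R_L = 398.4 Ω, giving V = 20.2 × 398.4/937400 = 0.0085854 V.
Drop = (0.0095242 − 0.0085854) / 0.0095242 = 9.86 %.

9.86 %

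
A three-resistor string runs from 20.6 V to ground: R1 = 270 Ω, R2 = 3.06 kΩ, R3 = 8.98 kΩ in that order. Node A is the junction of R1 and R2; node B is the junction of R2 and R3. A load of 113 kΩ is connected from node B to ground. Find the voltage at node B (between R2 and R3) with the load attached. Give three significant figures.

At node B, R3 is in parallel with the load: R3‖R_L = 8319 Ω.
Below node A the resistance is R2 + (R3‖R_L) = 11380 Ω, so V_A = 20.6 × 11380/11650 = 20.12 V.
Then V_B = V_A × (R3‖R_L)/(R2 + R3‖R_L) = 20.12 × 8319/11380 = 14.7 V.

V ≈ 14.7 V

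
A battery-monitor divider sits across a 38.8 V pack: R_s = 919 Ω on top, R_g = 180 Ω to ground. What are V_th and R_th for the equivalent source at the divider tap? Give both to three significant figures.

V_th = 6.35 V, R_th = 151 Ω

V_th is the open-circuit tap voltage: 38.8 × 180/(919 + 180) = 6.35 V.
With the supply zeroed, R_s and R_g appear in parallel from the tap: R_th = R_s‖R_g = (919 × 180)/1099 = 151 Ω.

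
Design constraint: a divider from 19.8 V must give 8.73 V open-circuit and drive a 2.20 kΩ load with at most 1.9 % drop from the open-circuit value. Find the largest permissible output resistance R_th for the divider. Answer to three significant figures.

Loading drop = R_th/(R_th + R_L) ≤ 0.0190, so R_th ≤ R_L · ε/(1−ε) = 2.20 kΩ × 0.0190/0.9810 = 42.6 Ω.

R_th ≤ 42.6 Ω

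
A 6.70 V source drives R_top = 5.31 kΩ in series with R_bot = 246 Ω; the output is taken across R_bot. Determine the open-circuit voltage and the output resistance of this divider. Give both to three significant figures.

V_th = 0.297 V, R_th = 235 Ω

V_th is the open-circuit tap voltage: 6.70 × 246/(5310 + 246) = 0.297 V.
With the supply zeroed, R_top and R_bot appear in parallel from the tap: R_th = R_top‖R_bot = (5310 × 246)/5556 = 235 Ω.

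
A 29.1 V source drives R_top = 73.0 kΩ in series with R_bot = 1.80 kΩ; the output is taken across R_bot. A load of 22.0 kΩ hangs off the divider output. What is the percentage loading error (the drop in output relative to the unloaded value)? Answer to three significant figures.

The divider's output (Thévenin) resistance is R_top‖R_bot = 1.757 kΩ.
Fractional drop under load = R_th/(R_th + R_L) = 1.757 / (1.757 + 22.0) = 0.07394.
So the output falls by 7.39 %.

7.39 %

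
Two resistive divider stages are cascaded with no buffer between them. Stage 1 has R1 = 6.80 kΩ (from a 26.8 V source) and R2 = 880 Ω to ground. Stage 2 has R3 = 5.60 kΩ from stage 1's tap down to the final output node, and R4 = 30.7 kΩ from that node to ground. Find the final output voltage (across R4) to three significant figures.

Stage 2 presents R3+R4 = 36300 Ω as a load on stage 1's tap.
Stage 1's lower leg becomes R2‖(R3+R4) = 859.2 Ω, so V_mid = 26.8 × 859.2/7659 = 3.006 V.
Stage 2 is itself unloaded: V_out = V_mid × R4/(R3+R4) = 3.006 × 30700/36300 = 2.54 V.

V_out ≈ 2.54 V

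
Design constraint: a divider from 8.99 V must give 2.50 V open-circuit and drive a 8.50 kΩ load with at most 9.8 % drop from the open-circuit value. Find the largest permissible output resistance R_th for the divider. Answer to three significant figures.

Loading drop = R_th/(R_th + R_L) ≤ 0.0980, so R_th ≤ R_L · ε/(1−ε) = 8.50 kΩ × 0.0980/0.9020 = 924 Ω.
(Any R1, R2 with R2/(R1+R2) = 0.278 and R1‖R2 ≤ 924 Ω will meet the spec.)

R_th ≤ 924 Ω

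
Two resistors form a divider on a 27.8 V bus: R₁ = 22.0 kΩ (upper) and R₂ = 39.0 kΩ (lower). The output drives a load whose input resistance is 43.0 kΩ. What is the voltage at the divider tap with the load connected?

V_out ≈ 13.4 V

The load sits in parallel with R₂: R₂‖R_L = (39.0 × 43.0) / (39.0 + 43.0) = 20.45 kΩ.
V_out = 27.8 × 20.45 / (22.0 + 20.45) = 27.8 × 20.45/42.45 = 13.4 V.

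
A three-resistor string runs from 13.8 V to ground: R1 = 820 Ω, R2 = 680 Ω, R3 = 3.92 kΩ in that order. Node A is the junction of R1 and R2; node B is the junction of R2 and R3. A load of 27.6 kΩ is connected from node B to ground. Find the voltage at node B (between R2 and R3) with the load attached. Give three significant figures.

V ≈ 9.60 V

At node B, R3 is in parallel with the load: R3‖R_L = 3432 Ω.
Below node A the resistance is R2 + (R3‖R_L) = 4112 Ω, so V_A = 13.8 × 4112/4932 = 11.51 V.
Then V_B = V_A × (R3‖R_L)/(R2 + R3‖R_L) = 11.51 × 3432/4112 = 9.60 V.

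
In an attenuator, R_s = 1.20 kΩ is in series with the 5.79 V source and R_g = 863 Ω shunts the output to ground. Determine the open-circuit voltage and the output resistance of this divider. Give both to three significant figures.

V_th = 2.42 V, R_th = 502 Ω

V_th is the open-circuit tap voltage: 5.79 × 863/(1200 + 863) = 2.42 V.
With the supply zeroed, R_s and R_g appear in parallel from the tap: R_th = R_s‖R_g = (1200 × 863)/2063 = 502 Ω.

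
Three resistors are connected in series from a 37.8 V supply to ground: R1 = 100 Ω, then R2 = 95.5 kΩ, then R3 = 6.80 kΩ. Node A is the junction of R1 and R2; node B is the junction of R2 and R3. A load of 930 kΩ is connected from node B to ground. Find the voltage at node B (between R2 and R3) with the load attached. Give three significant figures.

V ≈ 2.49 V

At node B, R3 is in parallel with the load: R3‖R_L = 6751 Ω.
Below node A the resistance is R2 + (R3‖R_L) = 102300 Ω, so V_A = 37.8 × 102300/102400 = 37.76 V.
Then V_B = V_A × (R3‖R_L)/(R2 + R3‖R_L) = 37.76 × 6751/102300 = 2.49 V.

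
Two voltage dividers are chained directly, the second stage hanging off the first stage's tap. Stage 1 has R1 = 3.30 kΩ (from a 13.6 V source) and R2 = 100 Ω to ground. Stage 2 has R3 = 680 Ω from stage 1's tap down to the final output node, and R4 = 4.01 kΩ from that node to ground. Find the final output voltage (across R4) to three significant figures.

V_out ≈ 0.335 V

Stage 2 presents R3+R4 = 4690 Ω as a load on stage 1's tap.
Stage 1's lower leg becomes R2‖(R3+R4) = 97.91 Ω, so V_mid = 13.6 × 97.91/3398 = 0.3919 V.
Stage 2 is itself unloaded: V_out = V_mid × R4/(R3+R4) = 0.3919 × 4010/4690 = 0.335 V.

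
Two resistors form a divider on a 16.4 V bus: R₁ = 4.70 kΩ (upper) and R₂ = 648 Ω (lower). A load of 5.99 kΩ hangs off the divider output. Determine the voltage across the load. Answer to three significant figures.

V_out ≈ 1.81 V

The load sits in parallel with R₂: R₂‖R_L = (648 × 5990) / (648 + 5990) = 584.7 Ω.
V_out = 16.4 × 584.7 / (4700 + 584.7) = 16.4 × 584.7/5285 = 1.81 V.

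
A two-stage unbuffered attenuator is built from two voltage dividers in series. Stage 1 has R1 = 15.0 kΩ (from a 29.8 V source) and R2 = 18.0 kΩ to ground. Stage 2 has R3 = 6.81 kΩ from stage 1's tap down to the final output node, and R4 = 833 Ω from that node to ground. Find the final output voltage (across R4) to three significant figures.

V_out ≈ 0.856 V

Stage 2 presents R3+R4 = 7643 Ω as a load on stage 1's tap.
Stage 1's lower leg becomes R2‖(R3+R4) = 5365 Ω, so V_mid = 29.8 × 5365/20360 = 7.851 V.
Stage 2 is itself unloaded: V_out = V_mid × R4/(R3+R4) = 7.851 × 833/7643 = 0.856 V.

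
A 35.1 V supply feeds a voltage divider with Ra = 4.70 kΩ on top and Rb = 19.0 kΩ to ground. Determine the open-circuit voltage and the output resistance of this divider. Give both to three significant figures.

V_th is the open-circuit tap voltage: 35.1 × 19.0/(4.70 + 19.0) = 28.1 V.
With the supply zeroed, Ra and Rb appear in parallel from the tap: R_th = Ra‖Rb = (4.70 × 19.0)/23.70 = 3.77 kΩ.

V_th = 28.1 V, R_th = 3.77 kΩ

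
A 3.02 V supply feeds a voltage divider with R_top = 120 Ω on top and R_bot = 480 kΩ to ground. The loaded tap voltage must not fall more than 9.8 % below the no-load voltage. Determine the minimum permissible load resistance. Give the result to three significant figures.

R_L(min) ≈ 1.10 kΩ

Output resistance R_th = R_top‖R_bot = (120 × 480000)/480100 = 120.0 Ω.
The fractional drop is R_th/(R_th + R_L); requiring this ≤ 0.0980 gives R_L ≥ R_th(1/0.0980 − 1) = 120.0 × 9.204 = 1.10 kΩ.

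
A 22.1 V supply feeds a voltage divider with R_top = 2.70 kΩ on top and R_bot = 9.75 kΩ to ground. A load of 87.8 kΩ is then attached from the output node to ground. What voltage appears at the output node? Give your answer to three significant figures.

V_out ≈ 16.9 V

The load sits in parallel with R_bot: R_bot‖R_L = (9.75 × 87.8) / (9.75 + 87.8) = 8.775 kΩ.
V_out = 22.1 × 8.775 / (2.70 + 8.775) = 22.1 × 8.775/11.48 = 16.9 V.
(Unloaded it would have been 17.3 V.)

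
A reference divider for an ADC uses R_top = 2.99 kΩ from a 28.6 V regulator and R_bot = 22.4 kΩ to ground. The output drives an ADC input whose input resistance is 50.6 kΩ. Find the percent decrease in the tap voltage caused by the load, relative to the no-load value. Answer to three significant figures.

4.95 %

The divider's output (Thévenin) resistance is R_top‖R_bot = 2.638 kΩ.
Fractional drop under load = R_th/(R_th + R_L) = 2.638 / (2.638 + 50.6) = 0.04955.
So the output falls by 4.95 %.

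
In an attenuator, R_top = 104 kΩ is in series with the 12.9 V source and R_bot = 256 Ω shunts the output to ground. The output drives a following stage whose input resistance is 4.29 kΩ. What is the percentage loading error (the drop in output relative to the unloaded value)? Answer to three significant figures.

5.62 %

The divider's output (Thévenin) resistance is R_top‖R_bot = 255.4 Ω.
Fractional drop under load = R_th/(R_th + R_L) = 255.4 / (255.4 + 4290) = 0.05618.
So the output falls by 5.62 %.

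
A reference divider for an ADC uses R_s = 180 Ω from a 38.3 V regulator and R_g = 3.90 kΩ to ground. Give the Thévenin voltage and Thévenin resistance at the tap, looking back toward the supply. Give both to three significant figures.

V_th = 36.6 V, R_th = 172 Ω

V_th is the open-circuit tap voltage: 38.3 × 3900/(180 + 3900) = 36.6 V.
With the supply zeroed, R_s and R_g appear in parallel from the tap: R_th = R_s‖R_g = (180 × 3900)/4080 = 172 Ω.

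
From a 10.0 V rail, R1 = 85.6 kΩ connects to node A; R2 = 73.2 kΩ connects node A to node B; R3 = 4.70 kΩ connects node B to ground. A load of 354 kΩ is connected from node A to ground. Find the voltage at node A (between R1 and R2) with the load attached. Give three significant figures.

V ≈ 4.27 V

Below node A the series string R2+R3 = 77.90 kΩ sits in parallel with the 354 kΩ load: 63.85 kΩ.
V_A = 10.0 × 63.85/(85.6 + 63.85) = 4.27 V.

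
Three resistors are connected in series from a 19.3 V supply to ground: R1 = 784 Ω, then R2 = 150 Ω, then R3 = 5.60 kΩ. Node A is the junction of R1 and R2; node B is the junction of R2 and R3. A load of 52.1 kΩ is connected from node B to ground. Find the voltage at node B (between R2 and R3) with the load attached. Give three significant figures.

V ≈ 16.3 V

At node B, R3 is in parallel with the load: R3‖R_L = 5056 Ω.
Below node A the resistance is R2 + (R3‖R_L) = 5206 Ω, so V_A = 19.3 × 5206/5990 = 16.77 V.
Then V_B = V_A × (R3‖R_L)/(R2 + R3‖R_L) = 16.77 × 5056/5206 = 16.3 V.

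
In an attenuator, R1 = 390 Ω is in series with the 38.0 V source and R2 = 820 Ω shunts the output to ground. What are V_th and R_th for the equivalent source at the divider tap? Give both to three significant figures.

V_th = 25.8 V, R_th = 264 Ω

V_th is the open-circuit tap voltage: 38.0 × 820/(390 + 820) = 25.8 V.
With the supply zeroed, R1 and R2 appear in parallel from the tap: R_th = R1‖R2 = (390 × 820)/1210 = 264 Ω.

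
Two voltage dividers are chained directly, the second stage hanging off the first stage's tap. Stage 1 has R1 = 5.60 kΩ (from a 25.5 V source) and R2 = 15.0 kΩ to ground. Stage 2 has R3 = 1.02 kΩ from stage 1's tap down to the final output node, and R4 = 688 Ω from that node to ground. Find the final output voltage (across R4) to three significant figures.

Stage 2 presents R3+R4 = 1708 Ω as a load on stage 1's tap.
Stage 1's lower leg becomes R2‖(R3+R4) = 1533 Ω, so V_mid = 25.5 × 1533/7133 = 5.481 V.
Stage 2 is itself unloaded: V_out = V_mid × R4/(R3+R4) = 5.481 × 688/1708 = 2.21 V.

V_out ≈ 2.21 V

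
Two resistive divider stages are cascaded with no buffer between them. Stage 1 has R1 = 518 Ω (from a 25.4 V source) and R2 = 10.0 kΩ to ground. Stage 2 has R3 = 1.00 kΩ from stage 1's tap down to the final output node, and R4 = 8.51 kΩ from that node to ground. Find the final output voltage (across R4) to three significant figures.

V_out ≈ 20.5 V

Stage 2 presents R3+R4 = 9510 Ω as a load on stage 1's tap.
Stage 1's lower leg becomes R2‖(R3+R4) = 4874 Ω, so V_mid = 25.4 × 4874/5392 = 22.96 V.
Stage 2 is itself unloaded: V_out = V_mid × R4/(R3+R4) = 22.96 × 8510/9510 = 20.5 V.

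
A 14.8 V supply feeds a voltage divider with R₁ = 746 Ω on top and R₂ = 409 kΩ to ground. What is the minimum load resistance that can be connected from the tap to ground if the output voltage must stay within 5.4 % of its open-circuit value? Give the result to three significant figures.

R_L(min) ≈ 13.0 kΩ

Output resistance R_th = R₁‖R₂ = (746 × 409000)/409700 = 744.6 Ω.
The fractional drop is R_th/(R_th + R_L); requiring this ≤ 0.0540 gives R_L ≥ R_th(1/0.0540 − 1) = 744.6 × 17.52 = 13.0 kΩ.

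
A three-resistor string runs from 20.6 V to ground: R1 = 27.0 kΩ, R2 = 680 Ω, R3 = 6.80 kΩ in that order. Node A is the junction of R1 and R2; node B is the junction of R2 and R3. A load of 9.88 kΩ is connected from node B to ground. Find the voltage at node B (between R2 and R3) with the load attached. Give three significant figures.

V ≈ 2.62 V

At node B, R3 is in parallel with the load: R3‖R_L = 4028 Ω.
Below node A the resistance is R2 + (R3‖R_L) = 4708 Ω, so V_A = 20.6 × 4708/31710 = 3.059 V.
Then V_B = V_A × (R3‖R_L)/(R2 + R3‖R_L) = 3.059 × 4028/4708 = 2.62 V.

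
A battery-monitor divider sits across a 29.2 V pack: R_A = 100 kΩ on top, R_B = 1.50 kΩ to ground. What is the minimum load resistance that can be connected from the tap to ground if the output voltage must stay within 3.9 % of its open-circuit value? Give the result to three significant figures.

Output resistance R_th = R_A‖R_B = (100 × 1.50)/101.5 = 1.478 kΩ.
The fractional drop is R_th/(R_th + R_L); requiring this ≤ 0.0390 gives R_L ≥ R_th(1/0.0390 − 1) = 1.478 × 24.64 = 36.4 kΩ.

R_L(min) ≈ 36.4 kΩ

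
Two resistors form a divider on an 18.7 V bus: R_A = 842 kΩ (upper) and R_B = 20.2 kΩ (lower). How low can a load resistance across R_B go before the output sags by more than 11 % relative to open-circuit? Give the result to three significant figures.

R_L(min) ≈ 160 kΩ

Output resistance R_th = R_A‖R_B = (842 × 20.2)/862.2 = 19.73 kΩ.
The fractional drop is R_th/(R_th + R_L); requiring this ≤ 0.110 gives R_L ≥ R_th(1/0.110 − 1) = 19.73 × 8.091 = 160 kΩ.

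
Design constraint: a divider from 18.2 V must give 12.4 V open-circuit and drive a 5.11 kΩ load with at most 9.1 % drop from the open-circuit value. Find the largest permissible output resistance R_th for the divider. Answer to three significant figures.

Loading drop = R_th/(R_th + R_L) ≤ 0.0910, so R_th ≤ R_L · ε/(1−ε) = 5.11 kΩ × 0.0910/0.9090 = 512 Ω.

R_th ≤ 512 Ω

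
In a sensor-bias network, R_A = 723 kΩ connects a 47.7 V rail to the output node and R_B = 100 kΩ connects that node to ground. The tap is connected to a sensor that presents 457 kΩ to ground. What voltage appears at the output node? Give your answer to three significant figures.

The load sits in parallel with R_B: R_B‖R_L = (100 × 457) / (100 + 457) = 82.05 kΩ.
V_out = 47.7 × 82.05 / (723 + 82.05) = 47.7 × 82.05/805.0 = 4.86 V.
(Unloaded it would have been 5.80 V.)

V_out ≈ 4.86 V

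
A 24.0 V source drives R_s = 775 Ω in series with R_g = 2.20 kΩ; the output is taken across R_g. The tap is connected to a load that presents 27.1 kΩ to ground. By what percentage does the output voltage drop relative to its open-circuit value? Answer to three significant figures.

The divider's output (Thévenin) resistance is R_s‖R_g = 573.1 Ω.
Fractional drop under load = R_th/(R_th + R_L) = 573.1 / (573.1 + 27100) = 0.02071.
So the output falls by 2.07 %.

2.07 %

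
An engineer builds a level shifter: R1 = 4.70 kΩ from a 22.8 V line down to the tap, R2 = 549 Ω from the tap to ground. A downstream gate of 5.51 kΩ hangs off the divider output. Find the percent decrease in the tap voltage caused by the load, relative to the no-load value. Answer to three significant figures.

The divider's output (Thévenin) resistance is R1‖R2 = 491.6 Ω.
Fractional drop under load = R_th/(R_th + R_L) = 491.6 / (491.6 + 5510) = 0.08191.
So the output falls by 8.19 %.

8.19 %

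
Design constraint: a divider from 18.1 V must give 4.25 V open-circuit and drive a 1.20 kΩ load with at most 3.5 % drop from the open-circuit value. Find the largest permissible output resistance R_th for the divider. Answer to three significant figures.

Loading drop = R_th/(R_th + R_L) ≤ 0.0350, so R_th ≤ R_L · ε/(1−ε) = 1.20 kΩ × 0.0350/0.9650 = 43.5 Ω.

R_th ≤ 43.5 Ω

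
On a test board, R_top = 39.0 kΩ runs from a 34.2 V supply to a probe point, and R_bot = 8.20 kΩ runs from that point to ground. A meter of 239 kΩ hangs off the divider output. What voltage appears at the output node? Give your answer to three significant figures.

The load sits in parallel with R_bot: R_bot‖R_L = (8.20 × 239) / (8.20 + 239) = 7.928 kΩ.
V_out = 34.2 × 7.928 / (39.0 + 7.928) = 34.2 × 7.928/46.93 = 5.78 V.

V_out ≈ 5.78 V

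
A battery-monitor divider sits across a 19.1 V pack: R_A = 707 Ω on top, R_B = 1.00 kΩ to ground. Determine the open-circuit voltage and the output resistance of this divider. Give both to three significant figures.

V_th = 11.2 V, R_th = 414 Ω

V_th is the open-circuit tap voltage: 19.1 × 1000/(707 + 1000) = 11.2 V.
With the supply zeroed, R_A and R_B appear in parallel from the tap: R_th = R_A‖R_B = (707 × 1000)/1707 = 414 Ω.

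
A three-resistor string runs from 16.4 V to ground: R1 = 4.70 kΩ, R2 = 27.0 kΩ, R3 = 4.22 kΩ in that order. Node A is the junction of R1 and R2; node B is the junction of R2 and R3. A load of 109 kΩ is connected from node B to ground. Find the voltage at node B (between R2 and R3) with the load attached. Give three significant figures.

At node B, R3 is in parallel with the load: R3‖R_L = 4.063 kΩ.
Below node A the resistance is R2 + (R3‖R_L) = 31.06 kΩ, so V_A = 16.4 × 31.06/35.76 = 14.24 V.
Then V_B = V_A × (R3‖R_L)/(R2 + R3‖R_L) = 14.24 × 4.063/31.06 = 1.86 V.

V ≈ 1.86 V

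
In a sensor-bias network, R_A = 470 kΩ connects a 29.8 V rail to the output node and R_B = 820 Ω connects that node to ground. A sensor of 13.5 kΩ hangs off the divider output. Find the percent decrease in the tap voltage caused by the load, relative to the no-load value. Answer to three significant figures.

5.72 %

The divider's output (Thévenin) resistance is R_A‖R_B = 818.6 Ω.
Fractional drop under load = R_th/(R_th + R_L) = 818.6 / (818.6 + 13500) = 0.05717.
So the output falls by 5.72 %.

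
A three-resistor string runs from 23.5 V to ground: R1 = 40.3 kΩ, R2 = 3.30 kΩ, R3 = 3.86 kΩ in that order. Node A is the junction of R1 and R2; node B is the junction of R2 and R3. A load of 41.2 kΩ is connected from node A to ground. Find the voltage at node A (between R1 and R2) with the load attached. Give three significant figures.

V ≈ 3.09 V

Below node A the series string R2+R3 = 7.160 kΩ sits in parallel with the 41.2 kΩ load: 6.100 kΩ.
V_A = 23.5 × 6.100/(40.3 + 6.100) = 3.09 V.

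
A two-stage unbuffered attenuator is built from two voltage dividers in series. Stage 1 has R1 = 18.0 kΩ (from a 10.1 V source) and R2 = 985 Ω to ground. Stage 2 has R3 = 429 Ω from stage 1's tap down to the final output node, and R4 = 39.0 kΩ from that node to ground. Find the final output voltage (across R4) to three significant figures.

Stage 2 presents R3+R4 = 39430 Ω as a load on stage 1's tap.
Stage 1's lower leg becomes R2‖(R3+R4) = 961.0 Ω, so V_mid = 10.1 × 961.0/18960 = 0.5119 V.
Stage 2 is itself unloaded: V_out = V_mid × R4/(R3+R4) = 0.5119 × 39000/39430 = 0.506 V.

V_out ≈ 0.506 V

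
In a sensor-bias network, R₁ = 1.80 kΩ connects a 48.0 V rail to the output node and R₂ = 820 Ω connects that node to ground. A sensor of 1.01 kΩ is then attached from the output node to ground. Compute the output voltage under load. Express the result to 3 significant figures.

The load sits in parallel with R₂: R₂‖R_L = (820 × 1010) / (820 + 1010) = 452.6 Ω.
V_out = 48.0 × 452.6 / (1800 + 452.6) = 48.0 × 452.6/2253 = 9.64 V.

V_out ≈ 9.64 V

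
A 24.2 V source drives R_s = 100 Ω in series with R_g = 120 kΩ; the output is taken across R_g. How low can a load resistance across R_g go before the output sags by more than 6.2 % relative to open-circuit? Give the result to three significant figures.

R_L(min) ≈ 1.51 kΩ

Output resistance R_th = R_s‖R_g = (100 × 120000)/120100 = 99.92 Ω.
The fractional drop is R_th/(R_th + R_L); requiring this ≤ 0.0620 gives R_L ≥ R_th(1/0.0620 − 1) = 99.92 × 15.13 = 1.51 kΩ.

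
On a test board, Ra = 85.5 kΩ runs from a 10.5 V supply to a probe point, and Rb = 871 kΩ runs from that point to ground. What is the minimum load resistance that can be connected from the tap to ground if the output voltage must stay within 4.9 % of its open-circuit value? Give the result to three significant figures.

R_L(min) ≈ 1.51 MΩ

Output resistance R_th = Ra‖Rb = (85.5 × 871)/956.5 = 77.86 kΩ.
The fractional drop is R_th/(R_th + R_L); requiring this ≤ 0.0490 gives R_L ≥ R_th(1/0.0490 − 1) = 77.86 × 19.41 = 1.51 MΩ.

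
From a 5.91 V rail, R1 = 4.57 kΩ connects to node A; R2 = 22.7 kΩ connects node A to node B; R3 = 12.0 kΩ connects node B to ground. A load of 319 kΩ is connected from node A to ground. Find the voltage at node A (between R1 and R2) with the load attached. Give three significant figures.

Below node A the series string R2+R3 = 34.70 kΩ sits in parallel with the 319 kΩ load: 31.30 kΩ.
V_A = 5.91 × 31.30/(4.57 + 31.30) = 5.16 V.

V ≈ 5.16 V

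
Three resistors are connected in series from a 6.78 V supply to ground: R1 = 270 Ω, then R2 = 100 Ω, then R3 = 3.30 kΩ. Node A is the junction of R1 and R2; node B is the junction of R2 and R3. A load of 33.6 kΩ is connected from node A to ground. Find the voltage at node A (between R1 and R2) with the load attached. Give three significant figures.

Below node A the series string R2+R3 = 3400 Ω sits in parallel with the 33600 Ω load: 3088 Ω.
V_A = 6.78 × 3088/(270 + 3088) = 6.23 V.

V ≈ 6.23 V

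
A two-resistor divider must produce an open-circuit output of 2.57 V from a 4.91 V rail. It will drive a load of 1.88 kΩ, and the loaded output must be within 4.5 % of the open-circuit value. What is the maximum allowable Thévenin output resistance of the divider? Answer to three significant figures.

R_th ≤ 88.6 Ω

Loading drop = R_th/(R_th + R_L) ≤ 0.0450, so R_th ≤ R_L · ε/(1−ε) = 1.88 kΩ × 0.0450/0.9550 = 88.6 Ω.
(Any R1, R2 with R2/(R1+R2) = 0.523 and R1‖R2 ≤ 88.6 Ω will meet the spec.)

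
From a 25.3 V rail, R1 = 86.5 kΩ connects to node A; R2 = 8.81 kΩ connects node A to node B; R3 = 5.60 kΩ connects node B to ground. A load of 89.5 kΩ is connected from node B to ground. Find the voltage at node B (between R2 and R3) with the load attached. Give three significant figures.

At node B, R3 is in parallel with the load: R3‖R_L = 5.270 kΩ.
Below node A the resistance is R2 + (R3‖R_L) = 14.08 kΩ, so V_A = 25.3 × 14.08/100.6 = 3.542 V.
Then V_B = V_A × (R3‖R_L)/(R2 + R3‖R_L) = 3.542 × 5.270/14.08 = 1.33 V.

V ≈ 1.33 V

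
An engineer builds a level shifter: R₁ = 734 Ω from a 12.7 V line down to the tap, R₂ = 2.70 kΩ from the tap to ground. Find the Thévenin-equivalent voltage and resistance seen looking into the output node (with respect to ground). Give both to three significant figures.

V_th is the open-circuit tap voltage: 12.7 × 2700/(734 + 2700) = 9.99 V.
With the supply zeroed, R₁ and R₂ appear in parallel from the tap: R_th = R₁‖R₂ = (734 × 2700)/3434 = 577 Ω.

V_th = 9.99 V, R_th = 577 Ω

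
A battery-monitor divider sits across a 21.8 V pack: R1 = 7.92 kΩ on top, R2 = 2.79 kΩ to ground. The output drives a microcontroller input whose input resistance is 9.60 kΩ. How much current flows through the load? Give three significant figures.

I_L ≈ 0.487 mA

R2‖R_L = 2.162 kΩ; V_out = 21.8 × 2.162/10.08 = 4.674 V.
I_L = V_out / R_L = 4.674 / 9.60 kΩ = 0.487 mA.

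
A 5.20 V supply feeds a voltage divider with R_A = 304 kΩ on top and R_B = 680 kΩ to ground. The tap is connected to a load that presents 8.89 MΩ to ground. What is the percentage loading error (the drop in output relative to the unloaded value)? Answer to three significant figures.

The divider's output (Thévenin) resistance is R_A‖R_B = 210.1 kΩ.
Fractional drop under load = R_th/(R_th + R_L) = 210.1 / (210.1 + 8890) = 0.02309.
So the output falls by 2.31 %.

2.31 %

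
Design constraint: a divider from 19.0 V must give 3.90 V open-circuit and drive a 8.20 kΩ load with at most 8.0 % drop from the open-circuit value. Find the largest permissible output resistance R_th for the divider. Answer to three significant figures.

R_th ≤ 713 Ω

Loading drop = R_th/(R_th + R_L) ≤ 0.0800, so R_th ≤ R_L · ε/(1−ε) = 8.20 kΩ × 0.0800/0.9200 = 713 Ω.
(Any R1, R2 with R2/(R1+R2) = 0.205 and R1‖R2 ≤ 713 Ω will meet the spec.)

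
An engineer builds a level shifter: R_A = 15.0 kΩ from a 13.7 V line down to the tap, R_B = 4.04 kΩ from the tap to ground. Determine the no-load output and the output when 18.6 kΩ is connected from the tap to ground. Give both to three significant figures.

Open-circuit: V = 13.7 × 4.04/(15.0 + 4.04) = 2.91 V.
With the load, R_B becomes R_B‖R_L = 3.319 kΩ, so V = 13.7 × 3.319/18.32 = 2.48 V.

Unloaded: 2.91 V; loaded: 2.48 V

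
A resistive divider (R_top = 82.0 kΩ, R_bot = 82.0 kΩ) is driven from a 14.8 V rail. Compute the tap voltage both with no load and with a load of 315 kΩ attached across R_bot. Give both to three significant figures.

Unloaded: 7.40 V; loaded: 6.55 V

Open-circuit: V = 14.8 × 82.0/(82.0 + 82.0) = 7.40 V.
With the load, R_bot becomes R_bot‖R_L = 65.06 kΩ, so V = 14.8 × 65.06/147.1 = 6.55 V.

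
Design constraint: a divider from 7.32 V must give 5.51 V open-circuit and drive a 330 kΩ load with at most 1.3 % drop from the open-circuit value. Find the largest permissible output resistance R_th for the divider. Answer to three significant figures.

Loading drop = R_th/(R_th + R_L) ≤ 0.0130, so R_th ≤ R_L · ε/(1−ε) = 330 kΩ × 0.0130/0.9870 = 4.35 kΩ.

R_th ≤ 4.35 kΩ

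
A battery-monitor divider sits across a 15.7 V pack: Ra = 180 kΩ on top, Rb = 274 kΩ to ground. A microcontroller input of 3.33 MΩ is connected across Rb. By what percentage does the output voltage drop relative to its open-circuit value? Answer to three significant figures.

3.16 %

The divider's output (Thévenin) resistance is Ra‖Rb = 108.6 kΩ.
Fractional drop under load = R_th/(R_th + R_L) = 108.6 / (108.6 + 3330) = 0.03159.
So the output falls by 3.16 %.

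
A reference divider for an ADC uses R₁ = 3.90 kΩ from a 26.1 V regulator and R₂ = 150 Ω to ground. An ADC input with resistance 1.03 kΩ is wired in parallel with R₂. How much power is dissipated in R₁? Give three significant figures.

Total resistance from the source is R₁ + (R₂‖R_L) = 4031 Ω, so I = 26.1/4031 Ω = 6.475 mA.
P = I²·R₁ = (6.475 mA)² × 3.90 kΩ = 164 mW.

P ≈ 164 mW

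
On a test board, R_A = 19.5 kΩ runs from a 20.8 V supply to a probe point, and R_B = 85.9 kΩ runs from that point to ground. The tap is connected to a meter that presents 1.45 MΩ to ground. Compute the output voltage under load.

V_out ≈ 16.8 V

The load sits in parallel with R_B: R_B‖R_L = (85.9 × 1450) / (85.9 + 1450) = 81.10 kΩ.
V_out = 20.8 × 81.10 / (19.5 + 81.10) = 20.8 × 81.10/100.6 = 16.8 V.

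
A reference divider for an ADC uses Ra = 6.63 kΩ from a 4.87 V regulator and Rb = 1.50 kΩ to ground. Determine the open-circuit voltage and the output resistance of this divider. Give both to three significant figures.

V_th = 0.899 V, R_th = 1.22 kΩ

V_th is the open-circuit tap voltage: 4.87 × 1.50/(6.63 + 1.50) = 0.899 V.
With the supply zeroed, Ra and Rb appear in parallel from the tap: R_th = Ra‖Rb = (6.63 × 1.50)/8.130 = 1.22 kΩ.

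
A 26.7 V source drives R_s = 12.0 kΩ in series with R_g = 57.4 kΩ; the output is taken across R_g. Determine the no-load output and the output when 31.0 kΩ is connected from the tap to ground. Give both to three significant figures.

Unloaded: 22.1 V; loaded: 16.7 V

Open-circuit: V = 26.7 × 57.4/(12.0 + 57.4) = 22.1 V.
With the load, R_g becomes R_g‖R_L = 20.13 kΩ, so V = 26.7 × 20.13/32.13 = 16.7 V.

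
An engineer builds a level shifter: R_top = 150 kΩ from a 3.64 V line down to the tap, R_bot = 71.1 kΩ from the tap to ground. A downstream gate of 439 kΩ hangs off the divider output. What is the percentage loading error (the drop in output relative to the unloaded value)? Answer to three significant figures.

The divider's output (Thévenin) resistance is R_top‖R_bot = 48.24 kΩ.
Fractional drop under load = R_th/(R_th + R_L) = 48.24 / (48.24 + 439) = 0.09900.
So the output falls by 9.90 %.

9.90 %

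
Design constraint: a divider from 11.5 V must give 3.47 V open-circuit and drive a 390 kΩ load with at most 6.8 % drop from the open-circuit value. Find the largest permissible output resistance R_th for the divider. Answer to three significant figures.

R_th ≤ 28.5 kΩ

Loading drop = R_th/(R_th + R_L) ≤ 0.0680, so R_th ≤ R_L · ε/(1−ε) = 390 kΩ × 0.0680/0.9320 = 28.5 kΩ.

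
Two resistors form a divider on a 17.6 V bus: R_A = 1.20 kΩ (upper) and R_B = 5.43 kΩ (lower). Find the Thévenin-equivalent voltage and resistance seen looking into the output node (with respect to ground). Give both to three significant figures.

V_th is the open-circuit tap voltage: 17.6 × 5.43/(1.20 + 5.43) = 14.4 V.
With the supply zeroed, R_A and R_B appear in parallel from the tap: R_th = R_A‖R_B = (1.20 × 5.43)/6.630 = 983 Ω.

V_th = 14.4 V, R_th = 983 Ω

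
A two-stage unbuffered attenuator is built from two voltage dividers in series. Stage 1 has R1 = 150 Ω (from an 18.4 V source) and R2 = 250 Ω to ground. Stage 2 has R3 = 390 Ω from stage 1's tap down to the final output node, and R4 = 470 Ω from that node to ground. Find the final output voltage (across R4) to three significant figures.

Stage 2 presents R3+R4 = 860.0 Ω as a load on stage 1's tap.
Stage 1's lower leg becomes R2‖(R3+R4) = 193.7 Ω, so V_mid = 18.4 × 193.7/343.7 = 10.37 V.
Stage 2 is itself unloaded: V_out = V_mid × R4/(R3+R4) = 10.37 × 470/860.0 = 5.67 V.

V_out ≈ 5.67 V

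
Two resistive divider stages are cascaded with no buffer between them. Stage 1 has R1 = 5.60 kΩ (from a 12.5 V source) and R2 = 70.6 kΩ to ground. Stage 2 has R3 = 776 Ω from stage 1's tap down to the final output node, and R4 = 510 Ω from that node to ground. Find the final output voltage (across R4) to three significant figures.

V_out ≈ 0.912 V

Stage 2 presents R3+R4 = 1286 Ω as a load on stage 1's tap.
Stage 1's lower leg becomes R2‖(R3+R4) = 1263 Ω, so V_mid = 12.5 × 1263/6863 = 2.300 V.
Stage 2 is itself unloaded: V_out = V_mid × R4/(R3+R4) = 2.300 × 510/1286 = 0.912 V.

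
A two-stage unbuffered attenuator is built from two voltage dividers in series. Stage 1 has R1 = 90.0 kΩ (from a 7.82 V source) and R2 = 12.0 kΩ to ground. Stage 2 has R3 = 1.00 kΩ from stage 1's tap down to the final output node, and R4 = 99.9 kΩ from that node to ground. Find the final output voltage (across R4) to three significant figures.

Stage 2 presents R3+R4 = 100.9 kΩ as a load on stage 1's tap.
Stage 1's lower leg becomes R2‖(R3+R4) = 10.72 kΩ, so V_mid = 7.82 × 10.72/100.7 = 0.8326 V.
Stage 2 is itself unloaded: V_out = V_mid × R4/(R3+R4) = 0.8326 × 99.9/100.9 = 0.824 V.

V_out ≈ 0.824 V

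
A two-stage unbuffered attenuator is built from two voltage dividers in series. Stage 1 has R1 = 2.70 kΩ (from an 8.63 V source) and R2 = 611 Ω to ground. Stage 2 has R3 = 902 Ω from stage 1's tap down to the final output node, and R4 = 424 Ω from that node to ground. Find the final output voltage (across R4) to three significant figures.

Stage 2 presents R3+R4 = 1326 Ω as a load on stage 1's tap.
Stage 1's lower leg becomes R2‖(R3+R4) = 418.3 Ω, so V_mid = 8.63 × 418.3/3118 = 1.158 V.
Stage 2 is itself unloaded: V_out = V_mid × R4/(R3+R4) = 1.158 × 424/1326 = 0.370 V.

V_out ≈ 0.370 V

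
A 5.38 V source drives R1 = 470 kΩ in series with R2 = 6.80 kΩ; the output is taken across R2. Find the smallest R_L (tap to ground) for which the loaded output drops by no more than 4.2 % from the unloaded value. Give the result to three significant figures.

R_L(min) ≈ 153 kΩ

Output resistance R_th = R1‖R2 = (470 × 6.80)/476.8 = 6.703 kΩ.
The fractional drop is R_th/(R_th + R_L); requiring this ≤ 0.0420 gives R_L ≥ R_th(1/0.0420 − 1) = 6.703 × 22.81 = 153 kΩ.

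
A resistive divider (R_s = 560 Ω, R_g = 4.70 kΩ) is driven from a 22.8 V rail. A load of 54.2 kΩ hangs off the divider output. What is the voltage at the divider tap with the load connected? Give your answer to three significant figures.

V_out ≈ 20.2 V

The load sits in parallel with R_g: R_g‖R_L = (4700 × 54200) / (4700 + 54200) = 4325 Ω.
V_out = 22.8 × 4325 / (560 + 4325) = 22.8 × 4325/4885 = 20.2 V.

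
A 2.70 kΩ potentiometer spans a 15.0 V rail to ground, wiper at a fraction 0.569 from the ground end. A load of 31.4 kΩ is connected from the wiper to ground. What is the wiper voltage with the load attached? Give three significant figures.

The wiper splits the pot into (1−α)R = 1.164 kΩ above and αR = 1.536 kΩ below.
Lower section ‖ load = 1.465 kΩ.
V_wiper = 15.0 × 1.465/(1.164 + 1.465) = 8.36 V.

V ≈ 8.36 V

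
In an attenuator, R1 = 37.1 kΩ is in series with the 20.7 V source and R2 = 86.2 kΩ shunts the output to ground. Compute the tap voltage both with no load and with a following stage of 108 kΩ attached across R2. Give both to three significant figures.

Open-circuit: V = 20.7 × 86.2/(37.1 + 86.2) = 14.5 V.
With the load, R2 becomes R2‖R_L = 47.94 kΩ, so V = 20.7 × 47.94/85.04 = 11.7 V.

Unloaded: 14.5 V; loaded: 11.7 V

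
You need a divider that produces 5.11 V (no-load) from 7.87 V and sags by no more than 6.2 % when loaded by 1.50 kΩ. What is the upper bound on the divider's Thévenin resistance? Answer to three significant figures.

Loading drop = R_th/(R_th + R_L) ≤ 0.0620, so R_th ≤ R_L · ε/(1−ε) = 1.50 kΩ × 0.0620/0.9380 = 99.1 Ω.

R_th ≤ 99.1 Ω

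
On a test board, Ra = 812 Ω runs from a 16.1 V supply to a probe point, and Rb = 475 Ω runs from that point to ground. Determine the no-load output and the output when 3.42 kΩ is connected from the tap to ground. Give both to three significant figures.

Unloaded: 5.94 V; loaded: 5.46 V

Open-circuit: V = 16.1 × 475/(812 + 475) = 5.94 V.
With the load, Rb becomes Rb‖R_L = 417.1 Ω, so V = 16.1 × 417.1/1229 = 5.46 V.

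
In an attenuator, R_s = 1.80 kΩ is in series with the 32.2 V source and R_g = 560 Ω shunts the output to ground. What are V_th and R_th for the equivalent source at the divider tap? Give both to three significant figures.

V_th is the open-circuit tap voltage: 32.2 × 560/(1800 + 560) = 7.64 V.
With the supply zeroed, R_s and R_g appear in parallel from the tap: R_th = R_s‖R_g = (1800 × 560)/2360 = 427 Ω.

V_th = 7.64 V, R_th = 427 Ω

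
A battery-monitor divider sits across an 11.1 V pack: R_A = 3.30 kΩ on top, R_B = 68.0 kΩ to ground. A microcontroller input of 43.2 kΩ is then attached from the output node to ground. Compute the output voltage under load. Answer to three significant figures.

The load sits in parallel with R_B: R_B‖R_L = (68.0 × 43.2) / (68.0 + 43.2) = 26.42 kΩ.
V_out = 11.1 × 26.42 / (3.30 + 26.42) = 11.1 × 26.42/29.72 = 9.87 V.

V_out ≈ 9.87 V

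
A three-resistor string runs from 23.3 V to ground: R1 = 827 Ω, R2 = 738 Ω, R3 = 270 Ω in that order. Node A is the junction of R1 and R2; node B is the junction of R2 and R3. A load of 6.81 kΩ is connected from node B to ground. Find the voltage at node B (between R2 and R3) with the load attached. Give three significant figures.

V ≈ 3.32 V

At node B, R3 is in parallel with the load: R3‖R_L = 259.7 Ω.
Below node A the resistance is R2 + (R3‖R_L) = 997.7 Ω, so V_A = 23.3 × 997.7/1825 = 12.74 V.
Then V_B = V_A × (R3‖R_L)/(R2 + R3‖R_L) = 12.74 × 259.7/997.7 = 3.32 V.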